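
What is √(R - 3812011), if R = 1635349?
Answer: I*√2176662 ≈ 1475.4*I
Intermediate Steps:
√(R - 3812011) = √(1635349 - 3812011) = √(-2176662) = I*√2176662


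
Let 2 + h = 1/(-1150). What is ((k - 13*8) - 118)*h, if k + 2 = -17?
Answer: 554541/1150 ≈ 482.21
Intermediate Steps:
k = -19 (k = -2 - 17 = -19)
h = -2301/1150 (h = -2 + 1/(-1150) = -2 - 1/1150 = -2301/1150 ≈ -2.0009)
((k - 13*8) - 118)*h = ((-19 - 13*8) - 118)*(-2301/1150) = ((-19 - 104) - 118)*(-2301/1150) = (-123 - 118)*(-2301/1150) = -241*(-2301/1150) = 554541/1150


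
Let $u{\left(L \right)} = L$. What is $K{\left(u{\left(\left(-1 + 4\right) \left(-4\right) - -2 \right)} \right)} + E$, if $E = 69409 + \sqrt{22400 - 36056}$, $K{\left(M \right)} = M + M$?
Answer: $69389 + 2 i \sqrt{3414} \approx 69389.0 + 116.86 i$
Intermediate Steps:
$K{\left(M \right)} = 2 M$
$E = 69409 + 2 i \sqrt{3414}$ ($E = 69409 + \sqrt{-13656} = 69409 + 2 i \sqrt{3414} \approx 69409.0 + 116.86 i$)
$K{\left(u{\left(\left(-1 + 4\right) \left(-4\right) - -2 \right)} \right)} + E = 2 \left(\left(-1 + 4\right) \left(-4\right) - -2\right) + \left(69409 + 2 i \sqrt{3414}\right) = 2 \left(3 \left(-4\right) + 2\right) + \left(69409 + 2 i \sqrt{3414}\right) = 2 \left(-12 + 2\right) + \left(69409 + 2 i \sqrt{3414}\right) = 2 \left(-10\right) + \left(69409 + 2 i \sqrt{3414}\right) = -20 + \left(69409 + 2 i \sqrt{3414}\right) = 69389 + 2 i \sqrt{3414}$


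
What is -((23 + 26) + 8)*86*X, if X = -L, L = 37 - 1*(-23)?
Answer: 294120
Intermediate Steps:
L = 60 (L = 37 + 23 = 60)
X = -60 (X = -1*60 = -60)
-((23 + 26) + 8)*86*X = -((23 + 26) + 8)*86*(-60) = -(49 + 8)*86*(-60) = -57*86*(-60) = -4902*(-60) = -1*(-294120) = 294120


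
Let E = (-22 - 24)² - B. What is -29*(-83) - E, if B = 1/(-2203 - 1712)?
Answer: 1139264/3915 ≈ 291.00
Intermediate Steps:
B = -1/3915 (B = 1/(-3915) = -1/3915 ≈ -0.00025543)
E = 8284141/3915 (E = (-22 - 24)² - 1*(-1/3915) = (-46)² + 1/3915 = 2116 + 1/3915 = 8284141/3915 ≈ 2116.0)
-29*(-83) - E = -29*(-83) - 1*8284141/3915 = 2407 - 8284141/3915 = 1139264/3915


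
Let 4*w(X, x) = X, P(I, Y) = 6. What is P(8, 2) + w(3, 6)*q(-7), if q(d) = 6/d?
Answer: 75/14 ≈ 5.3571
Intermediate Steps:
w(X, x) = X/4
P(8, 2) + w(3, 6)*q(-7) = 6 + ((¼)*3)*(6/(-7)) = 6 + 3*(6*(-⅐))/4 = 6 + (¾)*(-6/7) = 6 - 9/14 = 75/14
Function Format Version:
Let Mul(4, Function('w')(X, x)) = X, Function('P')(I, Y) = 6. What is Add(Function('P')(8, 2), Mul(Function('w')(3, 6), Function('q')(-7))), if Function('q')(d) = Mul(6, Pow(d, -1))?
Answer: Rational(75, 14) ≈ 5.3571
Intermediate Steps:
Function('w')(X, x) = Mul(Rational(1, 4), X)
Add(Function('P')(8, 2), Mul(Function('w')(3, 6), Function('q')(-7))) = Add(6, Mul(Mul(Rational(1, 4), 3), Mul(6, Pow(-7, -1)))) = Add(6, Mul(Rational(3, 4), Mul(6, Rational(-1, 7)))) = Add(6, Mul(Rational(3, 4), Rational(-6, 7))) = Add(6, Rational(-9, 14)) = Rational(75, 14)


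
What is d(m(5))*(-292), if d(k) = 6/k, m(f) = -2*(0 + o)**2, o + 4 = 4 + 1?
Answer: 876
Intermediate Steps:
o = 1 (o = -4 + (4 + 1) = -4 + 5 = 1)
m(f) = -2 (m(f) = -2*(0 + 1)**2 = -2*1**2 = -2*1 = -2)
d(m(5))*(-292) = (6/(-2))*(-292) = (6*(-1/2))*(-292) = -3*(-292) = 876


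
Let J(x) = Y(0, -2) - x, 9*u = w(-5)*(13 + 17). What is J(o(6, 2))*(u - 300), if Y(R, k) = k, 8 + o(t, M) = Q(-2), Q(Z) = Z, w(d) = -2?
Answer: -7360/3 ≈ -2453.3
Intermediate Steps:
o(t, M) = -10 (o(t, M) = -8 - 2 = -10)
u = -20/3 (u = (-2*(13 + 17))/9 = (-2*30)/9 = (⅑)*(-60) = -20/3 ≈ -6.6667)
J(x) = -2 - x
J(o(6, 2))*(u - 300) = (-2 - 1*(-10))*(-20/3 - 300) = (-2 + 10)*(-920/3) = 8*(-920/3) = -7360/3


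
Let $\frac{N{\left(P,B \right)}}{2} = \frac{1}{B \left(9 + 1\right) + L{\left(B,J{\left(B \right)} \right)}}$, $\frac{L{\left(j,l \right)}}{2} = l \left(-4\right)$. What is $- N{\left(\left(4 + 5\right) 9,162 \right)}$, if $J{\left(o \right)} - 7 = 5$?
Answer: $- \frac{1}{762} \approx -0.0013123$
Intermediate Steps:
$J{\left(o \right)} = 12$ ($J{\left(o \right)} = 7 + 5 = 12$)
$L{\left(j,l \right)} = - 8 l$ ($L{\left(j,l \right)} = 2 l \left(-4\right) = 2 \left(- 4 l\right) = - 8 l$)
$N{\left(P,B \right)} = \frac{2}{-96 + 10 B}$ ($N{\left(P,B \right)} = \frac{2}{B \left(9 + 1\right) - 96} = \frac{2}{B 10 - 96} = \frac{2}{10 B - 96} = \frac{2}{-96 + 10 B}$)
$- N{\left(\left(4 + 5\right) 9,162 \right)} = - \frac{1}{-48 + 5 \cdot 162} = - \frac{1}{-48 + 810} = - \frac{1}{762}$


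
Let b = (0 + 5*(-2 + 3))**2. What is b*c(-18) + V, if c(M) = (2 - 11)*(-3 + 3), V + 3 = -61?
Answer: -64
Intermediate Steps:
V = -64 (V = -3 - 61 = -64)
c(M) = 0 (c(M) = -9*0 = 0)
b = 25 (b = (0 + 5*1)**2 = (0 + 5)**2 = 5**2 = 25)
b*c(-18) + V = 25*0 - 64 = 0 - 64 = -64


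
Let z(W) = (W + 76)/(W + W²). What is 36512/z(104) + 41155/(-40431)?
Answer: 29852367871/13477 ≈ 2.2151e+6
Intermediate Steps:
z(W) = (76 + W)/(W + W²)
36512/z(104) + 41155/(-40431) = 36512/(((76 + 104)/(104*(1 + 104)))) + 41155/(-40431) = 36512/(((1/104)*180/105)) + 41155*(-1/40431) = 36512/(((1/104)*(1/105)*180)) - 41155/40431 = 36512/(3/182) - 41155/40431 = 36512*(182/3) - 41155/40431 = 6645184/3 - 41155/40431 = 29852367871/13477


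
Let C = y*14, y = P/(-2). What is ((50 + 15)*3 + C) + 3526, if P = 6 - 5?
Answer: 3714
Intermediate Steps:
P = 1
y = -½ (y = 1/(-2) = 1*(-½) = -½ ≈ -0.50000)
C = -7 (C = -½*14 = -7)
((50 + 15)*3 + C) + 3526 = ((50 + 15)*3 - 7) + 3526 = (65*3 - 7) + 3526 = (195 - 7) + 3526 = 188 + 3526 = 3714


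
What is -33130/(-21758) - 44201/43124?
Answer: 233486381/469145996 ≈ 0.49768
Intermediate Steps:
-33130/(-21758) - 44201/43124 = -33130*(-1/21758) - 44201*1/43124 = 16565/10879 - 44201/43124 = 233486381/469145996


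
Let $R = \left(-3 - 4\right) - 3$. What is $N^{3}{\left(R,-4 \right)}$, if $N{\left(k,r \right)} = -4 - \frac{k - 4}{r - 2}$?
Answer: $- \frac{6859}{27} \approx -254.04$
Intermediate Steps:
$R = -10$ ($R = -7 - 3 = -10$)
$N{\left(k,r \right)} = -4 - \frac{-4 + k}{-2 + r}$
$N^{3}{\left(R,-4 \right)} = \left(\frac{12 - -10 - -16}{-2 - 4}\right)^{3} = \left(\frac{12 + 10 + 16}{-6}\right)^{3} = \left(\left(- \frac{1}{6}\right) 38\right)^{3} = \left(- \frac{19}{3}\right)^{3} = - \frac{6859}{27}$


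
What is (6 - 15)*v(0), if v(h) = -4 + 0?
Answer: 36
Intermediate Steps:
v(h) = -4
(6 - 15)*v(0) = (6 - 15)*(-4) = -9*(-4) = 36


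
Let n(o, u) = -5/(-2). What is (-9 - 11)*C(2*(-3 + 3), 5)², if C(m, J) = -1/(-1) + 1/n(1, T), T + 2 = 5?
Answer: -196/5 ≈ -39.200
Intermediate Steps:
T = 3 (T = -2 + 5 = 3)
n(o, u) = 5/2 (n(o, u) = -5*(-½) = 5/2)
C(m, J) = 7/5 (C(m, J) = -1/(-1) + 1/(5/2) = -1*(-1) + 1*(⅖) = 1 + ⅖ = 7/5)
(-9 - 11)*C(2*(-3 + 3), 5)² = (-9 - 11)*(7/5)² = -20*49/25 = -196/5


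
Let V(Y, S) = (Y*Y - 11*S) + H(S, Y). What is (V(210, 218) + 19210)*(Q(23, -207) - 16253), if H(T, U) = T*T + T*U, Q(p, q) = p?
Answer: -2502925680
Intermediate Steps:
H(T, U) = T² + T*U
V(Y, S) = Y² - 11*S + S*(S + Y) (V(Y, S) = (Y*Y - 11*S) + S*(S + Y) = (Y² - 11*S) + S*(S + Y) = Y² - 11*S + S*(S + Y))
(V(210, 218) + 19210)*(Q(23, -207) - 16253) = ((210² - 11*218 + 218*(218 + 210)) + 19210)*(23 - 16253) = ((44100 - 2398 + 218*428) + 19210)*(-16230) = ((44100 - 2398 + 93304) + 19210)*(-16230) = (135006 + 19210)*(-16230) = 154216*(-16230) = -2502925680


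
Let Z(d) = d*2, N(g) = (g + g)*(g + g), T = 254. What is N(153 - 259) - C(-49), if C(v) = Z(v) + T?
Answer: 44788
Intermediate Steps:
N(g) = 4*g**2 (N(g) = (2*g)*(2*g) = 4*g**2)
Z(d) = 2*d
C(v) = 254 + 2*v (C(v) = 2*v + 254 = 254 + 2*v)
N(153 - 259) - C(-49) = 4*(153 - 259)**2 - (254 + 2*(-49)) = 4*(-106)**2 - (254 - 98) = 4*11236 - 1*156 = 44944 - 156 = 44788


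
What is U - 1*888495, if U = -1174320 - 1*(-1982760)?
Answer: -80055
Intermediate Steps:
U = 808440 (U = -1174320 + 1982760 = 808440)
U - 1*888495 = 808440 - 1*888495 = 808440 - 888495 = -80055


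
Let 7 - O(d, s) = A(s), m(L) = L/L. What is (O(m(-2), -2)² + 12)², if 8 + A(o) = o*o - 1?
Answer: 24336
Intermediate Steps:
m(L) = 1
A(o) = -9 + o² (A(o) = -8 + (o*o - 1) = -8 + (o² - 1) = -8 + (-1 + o²) = -9 + o²)
O(d, s) = 16 - s² (O(d, s) = 7 - (-9 + s²) = 7 + (9 - s²) = 16 - s²)
(O(m(-2), -2)² + 12)² = ((16 - 1*(-2)²)² + 12)² = ((16 - 1*4)² + 12)² = ((16 - 4)² + 12)² = (12² + 12)² = (144 + 12)² = 156² = 24336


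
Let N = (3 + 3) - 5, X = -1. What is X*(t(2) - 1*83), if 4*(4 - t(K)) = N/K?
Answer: 633/8 ≈ 79.125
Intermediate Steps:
N = 1 (N = 6 - 5 = 1)
t(K) = 4 - 1/(4*K)
X*(t(2) - 1*83) = -((4 - 1/4/2) - 1*83) = -((4 - 1/4*1/2) - 83) = -((4 - 1/8) - 83) = -(31/8 - 83) = -1*(-633/8) = 633/8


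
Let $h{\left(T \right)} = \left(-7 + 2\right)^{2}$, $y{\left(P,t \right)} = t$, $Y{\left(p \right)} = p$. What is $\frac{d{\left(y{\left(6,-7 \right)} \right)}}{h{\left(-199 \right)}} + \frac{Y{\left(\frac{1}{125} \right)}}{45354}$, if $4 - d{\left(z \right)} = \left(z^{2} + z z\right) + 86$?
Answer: $- \frac{40818599}{5669250} \approx -7.2$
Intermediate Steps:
$d{\left(z \right)} = -82 - 2 z^{2}$ ($d{\left(z \right)} = 4 - \left(\left(z^{2} + z z\right) + 86\right) = 4 - \left(\left(z^{2} + z^{2}\right) + 86\right) = 4 - \left(2 z^{2} + 86\right) = 4 - \left(86 + 2 z^{2}\right) = -82 - 2 z^{2}$)
$h{\left(T \right)} = 25$ ($h{\left(T \right)} = \left(-5\right)^{2} = 25$)
$\frac{d{\left(y{\left(6,-7 \right)} \right)}}{h{\left(-199 \right)}} + \frac{Y{\left(\frac{1}{125} \right)}}{45354} = \frac{-82 - 2 \left(-7\right)^{2}}{25} + \frac{1}{125 \cdot 45354} = \left(-82 - 98\right) \frac{1}{25} + \frac{1}{125} \cdot \frac{1}{45354} = \left(-82 - 98\right) \frac{1}{25} + \frac{1}{5669250} = \left(-180\right) \frac{1}{25} + \frac{1}{5669250} = - \frac{36}{5} + \frac{1}{5669250} = - \frac{40818599}{5669250}$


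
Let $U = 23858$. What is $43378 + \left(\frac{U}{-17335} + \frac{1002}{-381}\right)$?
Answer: $\frac{95489799154}{2201545} \approx 43374.0$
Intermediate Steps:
$43378 + \left(\frac{U}{-17335} + \frac{1002}{-381}\right) = 43378 + \left(\frac{23858}{-17335} + \frac{1002}{-381}\right) = 43378 + \left(23858 \left(- \frac{1}{17335}\right) + 1002 \left(- \frac{1}{381}\right)\right) = 43378 - \frac{8819856}{2201545} = \frac{95489799154}{2201545}$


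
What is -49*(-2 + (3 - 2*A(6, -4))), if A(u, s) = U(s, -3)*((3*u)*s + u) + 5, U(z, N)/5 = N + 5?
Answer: -64239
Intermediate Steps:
U(z, N) = 25 + 5*N (U(z, N) = 5*(N + 5) = 5*(5 + N) = 25 + 5*N)
A(u, s) = 5 + 10*u + 30*s*u (A(u, s) = (25 + 5*(-3))*((3*u)*s + u) + 5 = (25 - 15)*(3*s*u + u) + 5 = 10*(u + 3*s*u) + 5 = (10*u + 30*s*u) + 5 = 5 + 10*u + 30*s*u)
-49*(-2 + (3 - 2*A(6, -4))) = -49*(-2 + (3 - 2*(5 + 10*6 + 30*(-4)*6))) = -49*(-2 + (3 - 2*(5 + 60 - 720))) = -49*(-2 + (3 - 2*(-655))) = -49*(-2 + (3 + 1310)) = -49*(-2 + 1313) = -49*1311 = -64239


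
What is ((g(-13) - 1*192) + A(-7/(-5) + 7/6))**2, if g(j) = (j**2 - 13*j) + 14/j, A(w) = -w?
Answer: 3082359361/152100 ≈ 20265.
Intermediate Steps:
g(j) = j**2 - 13*j + 14/j
((g(-13) - 1*192) + A(-7/(-5) + 7/6))**2 = (((14 + (-13)**2*(-13 - 13))/(-13) - 1*192) - (-7/(-5) + 7/6))**2 = ((-(14 + 169*(-26))/13 - 192) - (-7*(-1/5) + 7*(1/6)))**2 = ((-(14 - 4394)/13 - 192) - (7/5 + 7/6))**2 = ((-1/13*(-4380) - 192) - 1*77/30)**2 = ((4380/13 - 192) - 77/30)**2 = (1884/13 - 77/30)**2 = (55519/390)**2 = 3082359361/152100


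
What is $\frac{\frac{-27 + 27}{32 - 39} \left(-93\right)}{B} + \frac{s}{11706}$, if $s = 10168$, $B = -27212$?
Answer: $\frac{5084}{5853} \approx 0.86861$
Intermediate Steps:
$\frac{\frac{-27 + 27}{32 - 39} \left(-93\right)}{B} + \frac{s}{11706} = \frac{\frac{-27 + 27}{32 - 39} \left(-93\right)}{-27212} + \frac{10168}{11706} = \frac{0}{-7} \left(-93\right) \left(- \frac{1}{27212}\right) + 10168 \cdot \frac{1}{11706} = 0 \left(- \frac{1}{7}\right) \left(-93\right) \left(- \frac{1}{27212}\right) + \frac{5084}{5853} = 0 \left(-93\right) \left(- \frac{1}{27212}\right) + \frac{5084}{5853} = 0 \left(- \frac{1}{27212}\right) + \frac{5084}{5853} = 0 + \frac{5084}{5853} = \frac{5084}{5853}$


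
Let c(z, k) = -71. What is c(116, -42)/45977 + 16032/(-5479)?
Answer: -737492273/251907983 ≈ -2.9276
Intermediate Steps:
c(116, -42)/45977 + 16032/(-5479) = -71/45977 + 16032/(-5479) = -71*1/45977 + 16032*(-1/5479) = -71/45977 - 16032/5479 = -737492273/251907983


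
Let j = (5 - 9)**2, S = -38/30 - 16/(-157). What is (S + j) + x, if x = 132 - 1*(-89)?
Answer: 555392/2355 ≈ 235.84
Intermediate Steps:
x = 221 (x = 132 + 89 = 221)
S = -2743/2355 (S = -38*1/30 - 16*(-1/157) = -19/15 + 16/157 = -2743/2355 ≈ -1.1648)
j = 16 (j = (-4)**2 = 16)
(S + j) + x = (-2743/2355 + 16) + 221 = 34937/2355 + 221 = 555392/2355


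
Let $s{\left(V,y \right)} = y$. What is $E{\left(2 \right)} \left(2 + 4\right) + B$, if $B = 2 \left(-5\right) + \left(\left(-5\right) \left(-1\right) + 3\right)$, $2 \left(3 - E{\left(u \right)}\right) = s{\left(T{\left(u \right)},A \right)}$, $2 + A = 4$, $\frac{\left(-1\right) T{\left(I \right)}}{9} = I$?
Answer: $10$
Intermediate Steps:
$T{\left(I \right)} = - 9 I$
$A = 2$ ($A = -2 + 4 = 2$)
$E{\left(u \right)} = 2$ ($E{\left(u \right)} = 3 - 1 = 2$)
$B = -2$ ($B = -10 + \left(5 + 3\right) = -10 + 8 = -2$)
$E{\left(2 \right)} \left(2 + 4\right) + B = 2 \left(2 + 4\right) - 2 = 2 \cdot 6 - 2 = 12 - 2 = 10$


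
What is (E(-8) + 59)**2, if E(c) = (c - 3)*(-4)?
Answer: 10609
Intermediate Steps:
E(c) = 12 - 4*c (E(c) = (-3 + c)*(-4) = 12 - 4*c)
(E(-8) + 59)**2 = ((12 - 4*(-8)) + 59)**2 = ((12 + 32) + 59)**2 = (44 + 59)**2 = 103**2 = 10609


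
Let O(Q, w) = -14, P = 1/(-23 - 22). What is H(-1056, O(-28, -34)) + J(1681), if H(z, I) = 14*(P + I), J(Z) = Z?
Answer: 66811/45 ≈ 1484.7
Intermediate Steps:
P = -1/45 (P = 1/(-45) = -1/45 ≈ -0.022222)
H(z, I) = -14/45 + 14*I (H(z, I) = 14*(-1/45 + I) = -14/45 + 14*I)
H(-1056, O(-28, -34)) + J(1681) = (-14/45 + 14*(-14)) + 1681 = (-14/45 - 196) + 1681 = -8834/45 + 1681 = 66811/45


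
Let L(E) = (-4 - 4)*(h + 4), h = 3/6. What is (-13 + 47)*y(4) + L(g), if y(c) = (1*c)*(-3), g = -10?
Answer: -444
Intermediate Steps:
h = ½ (h = 3*(⅙) = ½ ≈ 0.50000)
y(c) = -3*c (y(c) = c*(-3) = -3*c)
L(E) = -36 (L(E) = (-4 - 4)*(½ + 4) = -8*9/2 = -36)
(-13 + 47)*y(4) + L(g) = (-13 + 47)*(-3*4) - 36 = 34*(-12) - 36 = -408 - 36 = -444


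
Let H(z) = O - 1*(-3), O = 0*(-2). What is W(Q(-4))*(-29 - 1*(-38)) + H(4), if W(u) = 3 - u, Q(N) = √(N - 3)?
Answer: 30 - 9*I*√7 ≈ 30.0 - 23.812*I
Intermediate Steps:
O = 0
Q(N) = √(-3 + N)
H(z) = 3 (H(z) = 0 - 1*(-3) = 0 + 3 = 3)
W(Q(-4))*(-29 - 1*(-38)) + H(4) = (3 - √(-3 - 4))*(-29 - 1*(-38)) + 3 = (3 - √(-7))*(-29 + 38) + 3 = (3 - I*√7)*9 + 3 = (27 - 9*I*√7) + 3 = 30 - 9*I*√7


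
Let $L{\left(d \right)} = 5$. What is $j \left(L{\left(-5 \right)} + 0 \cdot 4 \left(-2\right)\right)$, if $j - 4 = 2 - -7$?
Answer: $65$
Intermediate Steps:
$j = 13$ ($j = 4 + \left(2 - -7\right) = 4 + \left(2 + 7\right) = 4 + 9 = 13$)
$j \left(L{\left(-5 \right)} + 0 \cdot 4 \left(-2\right)\right) = 13 \left(5 + 0 \cdot 4 \left(-2\right)\right) = 13 \left(5 + 0 \left(-2\right)\right) = 13 \left(5 + 0\right) = 13 \cdot 5 = 65$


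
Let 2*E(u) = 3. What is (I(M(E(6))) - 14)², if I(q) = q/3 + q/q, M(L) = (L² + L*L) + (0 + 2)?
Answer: 4225/36 ≈ 117.36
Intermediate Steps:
E(u) = 3/2 (E(u) = (½)*3 = 3/2)
M(L) = 2 + 2*L² (M(L) = (L² + L²) + 2 = 2*L² + 2 = 2 + 2*L²)
I(q) = 1 + q/3 (I(q) = q*(⅓) + 1 = q/3 + 1 = 1 + q/3)
(I(M(E(6))) - 14)² = ((1 + (2 + 2*(3/2)²)/3) - 14)² = ((1 + (2 + 2*(9/4))/3) - 14)² = ((1 + (2 + 9/2)/3) - 14)² = ((1 + (⅓)*(13/2)) - 14)² = ((1 + 13/6) - 14)² = (19/6 - 14)² = (-65/6)² = 4225/36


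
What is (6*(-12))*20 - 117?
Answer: -1557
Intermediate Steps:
(6*(-12))*20 - 117 = -72*20 - 117 = -1440 - 117 = -1557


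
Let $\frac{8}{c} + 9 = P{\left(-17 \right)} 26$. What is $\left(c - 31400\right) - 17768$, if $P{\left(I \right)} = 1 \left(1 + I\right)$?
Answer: $- \frac{20896408}{425} \approx -49168.0$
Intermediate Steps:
$P{\left(I \right)} = 1 + I$
$c = - \frac{8}{425}$ ($c = \frac{8}{-9 + \left(1 - 17\right) 26} = \frac{8}{-9 - 416} = \frac{8}{-425} = 8 \left(- \frac{1}{425}\right) = - \frac{8}{425} \approx -0.018824$)
$\left(c - 31400\right) - 17768 = \left(- \frac{8}{425} - 31400\right) - 17768 = - \frac{13345008}{425} - 17768 = - \frac{20896408}{425}$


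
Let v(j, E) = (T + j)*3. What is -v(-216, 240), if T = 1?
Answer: 645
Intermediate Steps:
v(j, E) = 3 + 3*j (v(j, E) = (1 + j)*3 = 3 + 3*j)
-v(-216, 240) = -(3 + 3*(-216)) = -(3 - 648) = -1*(-645) = 645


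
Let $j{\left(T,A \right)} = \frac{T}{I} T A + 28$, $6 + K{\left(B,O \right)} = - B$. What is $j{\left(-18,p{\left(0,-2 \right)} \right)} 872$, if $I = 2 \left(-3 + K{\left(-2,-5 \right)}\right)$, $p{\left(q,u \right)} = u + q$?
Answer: $\frac{453440}{7} \approx 64777.0$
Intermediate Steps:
$p{\left(q,u \right)} = q + u$
$K{\left(B,O \right)} = -6 - B$
$I = -14$ ($I = 2 \left(-3 - 4\right) = 2 \left(-7\right) = -14$)
$j{\left(T,A \right)} = 28 - \frac{A T^{2}}{14}$ ($j{\left(T,A \right)} = \frac{T}{-14} T A + 28 = T \left(- \frac{1}{14}\right) T A + 28 = - \frac{T}{14} T A + 28 = - \frac{T^{2}}{14} A + 28 = - \frac{A T^{2}}{14} + 28 = 28 - \frac{A T^{2}}{14}$)
$j{\left(-18,p{\left(0,-2 \right)} \right)} 872 = \left(28 - \frac{\left(0 - 2\right) \left(-18\right)^{2}}{14}\right) 872 = \left(28 - \left(- \frac{1}{7}\right) 324\right) 872 = \left(28 + \frac{324}{7}\right) 872 = \frac{520}{7} \cdot 872 = \frac{453440}{7}$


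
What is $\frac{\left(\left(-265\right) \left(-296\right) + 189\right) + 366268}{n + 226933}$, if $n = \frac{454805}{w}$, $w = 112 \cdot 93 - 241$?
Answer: $\frac{905365395}{461899616} \approx 1.9601$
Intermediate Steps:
$w = 10175$ ($w = 10416 - 241 = 10175$)
$n = \frac{90961}{2035}$ ($n = \frac{454805}{10175} = 454805 \cdot \frac{1}{10175} = \frac{90961}{2035} \approx 44.698$)
$\frac{\left(\left(-265\right) \left(-296\right) + 189\right) + 366268}{n + 226933} = \frac{\left(\left(-265\right) \left(-296\right) + 189\right) + 366268}{\frac{90961}{2035} + 226933} = \frac{\left(78440 + 189\right) + 366268}{\frac{461899616}{2035}} = \left(78629 + 366268\right) \frac{2035}{461899616} = 444897 \cdot \frac{2035}{461899616} = \frac{905365395}{461899616}$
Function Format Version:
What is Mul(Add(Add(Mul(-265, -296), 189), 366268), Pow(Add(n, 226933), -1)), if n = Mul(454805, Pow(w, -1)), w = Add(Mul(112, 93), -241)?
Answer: Rational(905365395, 461899616) ≈ 1.9601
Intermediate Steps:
w = 10175 (w = Add(10416, -241) = 10175)
n = Rational(90961, 2035) (n = Mul(454805, Pow(10175, -1)) = Mul(454805, Rational(1, 10175)) = Rational(90961, 2035) ≈ 44.698)
Mul(Add(Add(Mul(-265, -296), 189), 366268), Pow(Add(n, 226933), -1)) = Mul(Add(Add(Mul(-265, -296), 189), 366268), Pow(Add(Rational(90961, 2035), 226933), -1)) = Mul(Add(Add(78440, 189), 366268), Pow(Rational(461899616, 2035), -1)) = Mul(Add(78629, 366268), Rational(2035, 461899616)) = Mul(444897, Rational(2035, 461899616)) = Rational(905365395, 461899616)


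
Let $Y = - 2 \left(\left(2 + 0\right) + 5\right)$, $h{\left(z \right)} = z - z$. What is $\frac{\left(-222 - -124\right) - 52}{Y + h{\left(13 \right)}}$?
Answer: $\frac{75}{7} \approx 10.714$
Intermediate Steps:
$h{\left(z \right)} = 0$
$Y = -14$ ($Y = - 2 \left(2 + 5\right) = \left(-2\right) 7 = -14$)
$\frac{\left(-222 - -124\right) - 52}{Y + h{\left(13 \right)}} = \frac{\left(-222 - -124\right) - 52}{-14 + 0} = \frac{\left(-222 + 124\right) - 52}{-14} = \left(-98 - 52\right) \left(- \frac{1}{14}\right) = \left(-150\right) \left(- \frac{1}{14}\right) = \frac{75}{7}$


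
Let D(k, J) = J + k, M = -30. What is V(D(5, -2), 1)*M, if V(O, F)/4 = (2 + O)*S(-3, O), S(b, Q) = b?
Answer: 1800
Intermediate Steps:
V(O, F) = -24 - 12*O (V(O, F) = 4*((2 + O)*(-3)) = 4*(-6 - 3*O) = -24 - 12*O)
V(D(5, -2), 1)*M = (-24 - 12*(-2 + 5))*(-30) = (-24 - 12*3)*(-30) = (-24 - 36)*(-30) = -60*(-30) = 1800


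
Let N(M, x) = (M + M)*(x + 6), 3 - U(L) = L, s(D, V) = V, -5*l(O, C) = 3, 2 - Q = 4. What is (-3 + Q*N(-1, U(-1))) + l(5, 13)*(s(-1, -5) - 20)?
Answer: 52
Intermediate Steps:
Q = -2 (Q = 2 - 1*4 = 2 - 4 = -2)
l(O, C) = -3/5 (l(O, C) = -1/5*3 = -3/5)
U(L) = 3 - L
N(M, x) = 2*M*(6 + x) (N(M, x) = (2*M)*(6 + x) = 2*M*(6 + x))
(-3 + Q*N(-1, U(-1))) + l(5, 13)*(s(-1, -5) - 20) = (-3 - 4*(-1)*(6 + (3 - 1*(-1)))) - 3*(-5 - 20)/5 = (-3 - 4*(-1)*(6 + (3 + 1))) - 3/5*(-25) = (-3 - 4*(-1)*(6 + 4)) + 15 = (-3 - 4*(-1)*10) + 15 = (-3 - 2*(-20)) + 15 = (-3 + 40) + 15 = 37 + 15 = 52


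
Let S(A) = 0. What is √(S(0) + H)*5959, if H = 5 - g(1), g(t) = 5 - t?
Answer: 5959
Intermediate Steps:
H = 1 (H = 5 - (5 - 1*1) = 5 - (5 - 1) = 5 - 1*4 = 5 - 4 = 1)
√(S(0) + H)*5959 = √(0 + 1)*5959 = √1*5959 = 1*5959 = 5959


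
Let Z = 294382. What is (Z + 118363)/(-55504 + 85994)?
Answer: 82549/6098 ≈ 13.537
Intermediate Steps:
(Z + 118363)/(-55504 + 85994) = (294382 + 118363)/(-55504 + 85994) = 412745/30490 = 412745*(1/30490) = 82549/6098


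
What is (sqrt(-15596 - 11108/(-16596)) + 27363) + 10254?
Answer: 37617 + I*sqrt(29829017447)/1383 ≈ 37617.0 + 124.88*I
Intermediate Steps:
(sqrt(-15596 - 11108/(-16596)) + 27363) + 10254 = (sqrt(-15596 - 11108*(-1/16596)) + 27363) + 10254 = (sqrt(-15596 + 2777/4149) + 27363) + 10254 = (sqrt(-64705027/4149) + 27363) + 10254 = (I*sqrt(29829017447)/1383 + 27363) + 10254 = (27363 + I*sqrt(29829017447)/1383) + 10254 = 37617 + I*sqrt(29829017447)/1383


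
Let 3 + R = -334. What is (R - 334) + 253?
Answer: -418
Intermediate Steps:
R = -337 (R = -3 - 334 = -337)
(R - 334) + 253 = (-337 - 334) + 253 = -671 + 253 = -418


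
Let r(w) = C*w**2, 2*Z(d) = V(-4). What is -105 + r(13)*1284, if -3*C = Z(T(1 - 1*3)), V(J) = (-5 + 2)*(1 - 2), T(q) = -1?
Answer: -108603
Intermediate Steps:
V(J) = 3 (V(J) = -3*(-1) = 3)
Z(d) = 3/2 (Z(d) = (1/2)*3 = 3/2)
C = -1/2 (C = -1/3*3/2 = -1/2 ≈ -0.50000)
r(w) = -w**2/2
-105 + r(13)*1284 = -105 - 1/2*13**2*1284 = -105 - 1/2*169*1284 = -105 - 169/2*1284 = -105 - 108498 = -108603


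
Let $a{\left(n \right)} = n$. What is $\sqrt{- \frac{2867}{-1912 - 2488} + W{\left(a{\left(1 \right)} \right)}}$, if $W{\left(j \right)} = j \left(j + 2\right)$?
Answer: $\frac{\sqrt{176737}}{220} \approx 1.9109$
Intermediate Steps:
$W{\left(j \right)} = j \left(2 + j\right)$
$\sqrt{- \frac{2867}{-1912 - 2488} + W{\left(a{\left(1 \right)} \right)}} = \sqrt{- \frac{2867}{-1912 - 2488} + 1 \left(2 + 1\right)} = \sqrt{- \frac{2867}{-4400} + 1 \cdot 3} = \sqrt{\left(-2867\right) \left(- \frac{1}{4400}\right) + 3} = \sqrt{\frac{2867}{4400} + 3} = \sqrt{\frac{16067}{4400}} = \frac{\sqrt{176737}}{220}$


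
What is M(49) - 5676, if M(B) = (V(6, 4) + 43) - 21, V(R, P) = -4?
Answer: -5658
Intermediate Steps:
M(B) = 18 (M(B) = (-4 + 43) - 21 = 39 - 21 = 18)
M(49) - 5676 = 18 - 5676 = -5658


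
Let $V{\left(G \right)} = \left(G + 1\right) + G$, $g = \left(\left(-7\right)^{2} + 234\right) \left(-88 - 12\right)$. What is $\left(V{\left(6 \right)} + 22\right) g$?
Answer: $-990500$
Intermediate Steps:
$g = -28300$ ($g = \left(49 + 234\right) \left(-100\right) = 283 \left(-100\right) = -28300$)
$V{\left(G \right)} = 1 + 2 G$ ($V{\left(G \right)} = \left(1 + G\right) + G = 1 + 2 G$)
$\left(V{\left(6 \right)} + 22\right) g = \left(\left(1 + 2 \cdot 6\right) + 22\right) \left(-28300\right) = \left(\left(1 + 12\right) + 22\right) \left(-28300\right) = \left(13 + 22\right) \left(-28300\right) = 35 \left(-28300\right) = -990500$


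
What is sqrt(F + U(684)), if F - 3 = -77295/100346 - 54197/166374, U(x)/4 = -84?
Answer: I*sqrt(425158305261007654)/35673003 ≈ 18.278*I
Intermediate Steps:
U(x) = -336 (U(x) = 4*(-84) = -336)
F = 611280110/321057027 (F = 3 + (-77295/100346 - 54197/166374) = 3 + (-77295*1/100346 - 54197*1/166374) = 3 + (-77295/100346 - 4169/12798) = 3 - 351890971/321057027 = 611280110/321057027 ≈ 1.9040)
sqrt(F + U(684)) = sqrt(611280110/321057027 - 336) = sqrt(-107263880962/321057027) = I*sqrt(425158305261007654)/35673003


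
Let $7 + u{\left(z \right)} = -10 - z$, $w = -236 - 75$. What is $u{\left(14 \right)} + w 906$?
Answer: $-281797$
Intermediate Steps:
$w = -311$
$u{\left(z \right)} = -17 - z$ ($u{\left(z \right)} = -7 - \left(10 + z\right) = -17 - z$)
$u{\left(14 \right)} + w 906 = \left(-17 - 14\right) - 281766 = -31 - 281766 = -281797$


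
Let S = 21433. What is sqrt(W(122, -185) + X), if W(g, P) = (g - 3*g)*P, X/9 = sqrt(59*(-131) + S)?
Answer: sqrt(45140 + 18*sqrt(3426)) ≈ 214.93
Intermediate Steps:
X = 18*sqrt(3426) (X = 9*sqrt(59*(-131) + 21433) = 9*sqrt(-7729 + 21433) = 9*sqrt(13704) = 9*(2*sqrt(3426)) = 18*sqrt(3426) ≈ 1053.6)
W(g, P) = -2*P*g (W(g, P) = (-2*g)*P = -2*P*g)
sqrt(W(122, -185) + X) = sqrt(-2*(-185)*122 + 18*sqrt(3426)) = sqrt(45140 + 18*sqrt(3426))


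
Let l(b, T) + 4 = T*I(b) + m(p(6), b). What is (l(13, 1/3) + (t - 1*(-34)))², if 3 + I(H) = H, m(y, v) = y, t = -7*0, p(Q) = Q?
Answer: 13924/9 ≈ 1547.1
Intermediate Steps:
t = 0
I(H) = -3 + H
l(b, T) = 2 + T*(-3 + b) (l(b, T) = -4 + (T*(-3 + b) + 6) = -4 + (6 + T*(-3 + b)) = 2 + T*(-3 + b))
(l(13, 1/3) + (t - 1*(-34)))² = ((2 + (-3 + 13)/3) + (0 - 1*(-34)))² = ((2 + (⅓)*10) + (0 + 34))² = ((2 + 10/3) + 34)² = (16/3 + 34)² = (118/3)² = 13924/9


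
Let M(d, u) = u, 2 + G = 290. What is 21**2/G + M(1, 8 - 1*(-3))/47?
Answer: 2655/1504 ≈ 1.7653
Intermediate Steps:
G = 288 (G = -2 + 290 = 288)
21**2/G + M(1, 8 - 1*(-3))/47 = 21**2/288 + (8 - 1*(-3))/47 = 441*(1/288) + (8 + 3)*(1/47) = 49/32 + 11*(1/47) = 49/32 + 11/47 = 2655/1504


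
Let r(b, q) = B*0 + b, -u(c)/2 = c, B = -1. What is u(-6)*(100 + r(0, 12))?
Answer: 1200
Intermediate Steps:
u(c) = -2*c
r(b, q) = b (r(b, q) = -1*0 + b = 0 + b = b)
u(-6)*(100 + r(0, 12)) = (-2*(-6))*(100 + 0) = 12*100 = 1200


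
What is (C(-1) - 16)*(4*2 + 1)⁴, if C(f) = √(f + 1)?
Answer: -104976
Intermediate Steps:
C(f) = √(1 + f)
(C(-1) - 16)*(4*2 + 1)⁴ = (√(1 - 1) - 16)*(4*2 + 1)⁴ = (√0 - 16)*(8 + 1)⁴ = (0 - 16)*9⁴ = -16*6561 = -104976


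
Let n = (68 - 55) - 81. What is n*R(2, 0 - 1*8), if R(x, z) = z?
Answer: 544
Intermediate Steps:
n = -68 (n = 13 - 81 = -68)
n*R(2, 0 - 1*8) = -68*(0 - 1*8) = -68*(0 - 8) = -68*(-8) = 544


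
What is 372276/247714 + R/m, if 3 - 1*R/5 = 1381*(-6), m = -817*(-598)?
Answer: 96073951473/60512319062 ≈ 1.5877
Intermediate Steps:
m = 488566
R = 41445 (R = 15 - 6905*(-6) = 15 - 5*(-8286) = 15 + 41430 = 41445)
372276/247714 + R/m = 372276/247714 + 41445/488566 = 372276*(1/247714) + 41445*(1/488566) = 186138/123857 + 41445/488566 = 96073951473/60512319062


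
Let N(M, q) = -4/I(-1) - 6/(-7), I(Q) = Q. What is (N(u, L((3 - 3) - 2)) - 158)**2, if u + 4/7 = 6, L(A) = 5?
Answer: 1149184/49 ≈ 23453.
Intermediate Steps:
u = 38/7 (u = -4/7 + 6 = 38/7 ≈ 5.4286)
N(M, q) = 34/7 (N(M, q) = -4/(-1) - 6/(-7) = -4*(-1) - 6*(-1/7) = 4 + 6/7 = 34/7)
(N(u, L((3 - 3) - 2)) - 158)**2 = (34/7 - 158)**2 = (-1072/7)**2 = 1149184/49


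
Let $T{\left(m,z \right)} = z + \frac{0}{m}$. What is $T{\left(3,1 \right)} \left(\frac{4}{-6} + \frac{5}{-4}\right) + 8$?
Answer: $\frac{73}{12} \approx 6.0833$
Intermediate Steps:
$T{\left(m,z \right)} = z$ ($T{\left(m,z \right)} = z + 0 = z$)
$T{\left(3,1 \right)} \left(\frac{4}{-6} + \frac{5}{-4}\right) + 8 = 1 \left(\frac{4}{-6} + \frac{5}{-4}\right) + 8 = 1 \left(4 \left(- \frac{1}{6}\right) + 5 \left(- \frac{1}{4}\right)\right) + 8 = 1 \left(- \frac{2}{3} - \frac{5}{4}\right) + 8 = 1 \left(- \frac{23}{12}\right) + 8 = - \frac{23}{12} + 8 = \frac{73}{12}$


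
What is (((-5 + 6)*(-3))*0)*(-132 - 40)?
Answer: 0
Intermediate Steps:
(((-5 + 6)*(-3))*0)*(-132 - 40) = ((1*(-3))*0)*(-172) = -3*0*(-172) = 0*(-172) = 0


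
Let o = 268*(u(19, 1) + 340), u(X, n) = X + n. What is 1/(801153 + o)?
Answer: 1/897633 ≈ 1.1140e-6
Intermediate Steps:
o = 96480 (o = 268*((19 + 1) + 340) = 268*(20 + 340) = 268*360 = 96480)
1/(801153 + o) = 1/(801153 + 96480) = 1/897633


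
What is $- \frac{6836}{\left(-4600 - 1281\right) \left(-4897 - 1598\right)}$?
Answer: $- \frac{6836}{38197095} \approx -0.00017897$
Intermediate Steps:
$- \frac{6836}{\left(-4600 - 1281\right) \left(-4897 - 1598\right)} = - \frac{6836}{\left(-5881\right) \left(-6495\right)} = - \frac{6836}{38197095}$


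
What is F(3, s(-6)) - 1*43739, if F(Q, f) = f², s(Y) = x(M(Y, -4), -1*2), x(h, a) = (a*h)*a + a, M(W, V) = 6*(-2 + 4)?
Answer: -41623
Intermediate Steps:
M(W, V) = 12 (M(W, V) = 6*2 = 12)
x(h, a) = a + h*a² (x(h, a) = h*a² + a = a + h*a²)
s(Y) = 46 (s(Y) = (-1*2)*(1 - 1*2*12) = -2*(1 - 2*12) = -2*(1 - 24) = -2*(-23) = 46)
F(3, s(-6)) - 1*43739 = 46² - 1*43739 = 2116 - 43739 = -41623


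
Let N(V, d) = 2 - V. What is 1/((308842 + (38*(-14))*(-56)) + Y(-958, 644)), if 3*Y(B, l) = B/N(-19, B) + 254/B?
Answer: 30177/10218496669 ≈ 2.9532e-6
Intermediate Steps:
Y(B, l) = B/63 + 254/(3*B) (Y(B, l) = (B/(2 - 1*(-19)) + 254/B)/3 = (B/(2 + 19) + 254/B)/3 = (B/21 + 254/B)/3 = (254/B + B/21)/3 = B/63 + 254/(3*B))
1/((308842 + (38*(-14))*(-56)) + Y(-958, 644)) = 1/((308842 + (38*(-14))*(-56)) + (1/63)*(5334 + (-958)²)/(-958)) = 1/((308842 - 532*(-56)) + (1/63)*(-1/958)*(5334 + 917764)) = 1/((308842 + 29792) + (1/63)*(-1/958)*923098) = 1/(338634 - 461549/30177) = 1/(10218496669/30177) = 30177/10218496669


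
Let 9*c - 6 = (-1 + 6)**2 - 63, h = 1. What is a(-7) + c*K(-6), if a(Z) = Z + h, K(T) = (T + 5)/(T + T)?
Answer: -170/27 ≈ -6.2963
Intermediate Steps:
K(T) = (5 + T)/(2*T) (K(T) = (5 + T)/((2*T)) = (5 + T)*(1/(2*T)) = (5 + T)/(2*T))
a(Z) = 1 + Z (a(Z) = Z + 1 = 1 + Z)
c = -32/9 (c = 2/3 + ((-1 + 6)**2 - 63)/9 = 2/3 + (5**2 - 63)/9 = 2/3 + (25 - 63)/9 = 2/3 + (1/9)*(-38) = 2/3 - 38/9 = -32/9 ≈ -3.5556)
a(-7) + c*K(-6) = (1 - 7) - 16*(5 - 6)/(9*(-6)) = -6 - 16*(-1)*(-1)/(9*6) = -6 - 32/9*1/12 = -6 - 8/27 = -170/27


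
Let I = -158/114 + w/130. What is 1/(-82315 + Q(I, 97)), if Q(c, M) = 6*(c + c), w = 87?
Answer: -1235/101669647 ≈ -1.2147e-5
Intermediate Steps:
I = -5311/7410 (I = -158/114 + 87/130 = -158*1/114 + 87*(1/130) = -79/57 + 87/130 = -5311/7410 ≈ -0.71673)
Q(c, M) = 12*c (Q(c, M) = 6*(2*c) = 12*c)
1/(-82315 + Q(I, 97)) = 1/(-82315 + 12*(-5311/7410)) = 1/(-82315 - 10622/1235) = 1/(-101669647/1235) = -1235/101669647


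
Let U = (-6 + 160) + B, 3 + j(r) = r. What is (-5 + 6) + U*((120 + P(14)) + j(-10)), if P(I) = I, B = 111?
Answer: 32066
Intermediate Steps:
j(r) = -3 + r
U = 265 (U = (-6 + 160) + 111 = 154 + 111 = 265)
(-5 + 6) + U*((120 + P(14)) + j(-10)) = (-5 + 6) + 265*((120 + 14) + (-3 - 10)) = 1 + 265*(134 - 13) = 1 + 265*121 = 1 + 32065 = 32066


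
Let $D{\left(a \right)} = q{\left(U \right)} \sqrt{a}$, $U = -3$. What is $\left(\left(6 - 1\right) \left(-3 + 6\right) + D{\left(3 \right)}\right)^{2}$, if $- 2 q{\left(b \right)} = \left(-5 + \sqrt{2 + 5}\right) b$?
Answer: $\frac{9 \left(-10 + \sqrt{3} \left(5 - \sqrt{7}\right)\right)^{2}}{4} \approx 78.916$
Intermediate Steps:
$q{\left(b \right)} = - \frac{b \left(-5 + \sqrt{7}\right)}{2}$ ($q{\left(b \right)} = - \frac{\left(-5 + \sqrt{2 + 5}\right) b}{2} = - \frac{\left(-5 + \sqrt{7}\right) b}{2} = - \frac{b \left(-5 + \sqrt{7}\right)}{2}$)
$D{\left(a \right)} = \sqrt{a} \left(- \frac{15}{2} + \frac{3 \sqrt{7}}{2}\right)$ ($D{\left(a \right)} = \frac{1}{2} \left(-3\right) \left(5 - \sqrt{7}\right) \sqrt{a} = \left(- \frac{15}{2} + \frac{3 \sqrt{7}}{2}\right) \sqrt{a} = \sqrt{a} \left(- \frac{15}{2} + \frac{3 \sqrt{7}}{2}\right)$)
$\left(\left(6 - 1\right) \left(-3 + 6\right) + D{\left(3 \right)}\right)^{2} = \left(\left(6 - 1\right) \left(-3 + 6\right) + \frac{3 \sqrt{3} \left(-5 + \sqrt{7}\right)}{2}\right)^{2} = \left(5 \cdot 3 + \frac{3 \sqrt{3} \left(-5 + \sqrt{7}\right)}{2}\right)^{2} = \left(15 + \frac{3 \sqrt{3} \left(-5 + \sqrt{7}\right)}{2}\right)^{2}$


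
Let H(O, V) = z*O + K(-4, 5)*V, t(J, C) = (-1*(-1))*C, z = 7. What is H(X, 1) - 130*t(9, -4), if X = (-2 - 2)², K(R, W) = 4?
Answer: 636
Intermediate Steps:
X = 16 (X = (-4)² = 16)
t(J, C) = C (t(J, C) = 1*C = C)
H(O, V) = 4*V + 7*O (H(O, V) = 7*O + 4*V = 4*V + 7*O)
H(X, 1) - 130*t(9, -4) = (4*1 + 7*16) - 130*(-4) = (4 + 112) + 520 = 116 + 520 = 636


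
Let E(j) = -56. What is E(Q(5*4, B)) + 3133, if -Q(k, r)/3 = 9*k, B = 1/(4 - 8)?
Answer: 3077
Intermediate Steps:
B = -¼ (B = 1/(-4) = -¼ ≈ -0.25000)
Q(k, r) = -27*k
E(Q(5*4, B)) + 3133 = -56 + 3133 = 3077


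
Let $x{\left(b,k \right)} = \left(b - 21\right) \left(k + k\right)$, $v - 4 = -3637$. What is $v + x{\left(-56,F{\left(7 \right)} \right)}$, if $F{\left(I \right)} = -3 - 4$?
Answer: $-2555$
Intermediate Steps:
$F{\left(I \right)} = -7$
$v = -3633$ ($v = 4 - 3637 = -3633$)
$x{\left(b,k \right)} = 2 k \left(-21 + b\right)$ ($x{\left(b,k \right)} = \left(-21 + b\right) 2 k = 2 k \left(-21 + b\right)$)
$v + x{\left(-56,F{\left(7 \right)} \right)} = -3633 + 2 \left(-7\right) \left(-21 - 56\right) = -3633 + 2 \left(-7\right) \left(-77\right) = -3633 + 1078 = -2555$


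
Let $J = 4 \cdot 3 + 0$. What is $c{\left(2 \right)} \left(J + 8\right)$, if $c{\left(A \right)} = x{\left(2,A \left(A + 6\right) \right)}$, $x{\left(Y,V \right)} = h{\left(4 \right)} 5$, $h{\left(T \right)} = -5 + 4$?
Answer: $-100$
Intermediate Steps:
$h{\left(T \right)} = -1$
$J = 12$ ($J = 12 + 0 = 12$)
$x{\left(Y,V \right)} = -5$ ($x{\left(Y,V \right)} = \left(-1\right) 5 = -5$)
$c{\left(A \right)} = -5$
$c{\left(2 \right)} \left(J + 8\right) = - 5 \left(12 + 8\right) = \left(-5\right) 20 = -100$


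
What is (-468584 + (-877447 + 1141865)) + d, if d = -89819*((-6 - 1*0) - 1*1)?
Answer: 424567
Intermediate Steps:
d = 628733 (d = -89819*((-6 + 0) - 1) = -89819*(-6 - 1) = -89819*(-7) = 628733)
(-468584 + (-877447 + 1141865)) + d = (-468584 + (-877447 + 1141865)) + 628733 = (-468584 + 264418) + 628733 = -204166 + 628733 = 424567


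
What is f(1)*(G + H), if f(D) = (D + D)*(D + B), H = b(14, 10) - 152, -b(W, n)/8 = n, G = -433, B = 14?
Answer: -19950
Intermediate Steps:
b(W, n) = -8*n
H = -232 (H = -8*10 - 152 = -80 - 152 = -232)
f(D) = 2*D*(14 + D) (f(D) = (D + D)*(D + 14) = (2*D)*(14 + D) = 2*D*(14 + D))
f(1)*(G + H) = (2*1*(14 + 1))*(-433 - 232) = (2*1*15)*(-665) = 30*(-665) = -19950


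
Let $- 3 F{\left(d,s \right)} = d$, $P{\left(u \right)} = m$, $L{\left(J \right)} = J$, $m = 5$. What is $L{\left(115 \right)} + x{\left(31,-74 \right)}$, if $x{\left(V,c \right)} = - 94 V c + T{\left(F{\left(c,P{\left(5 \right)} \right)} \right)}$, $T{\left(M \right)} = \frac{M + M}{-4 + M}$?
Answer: $\frac{6688355}{31} \approx 2.1575 \cdot 10^{5}$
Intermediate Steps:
$P{\left(u \right)} = 5$
$F{\left(d,s \right)} = - \frac{d}{3}$
$T{\left(M \right)} = \frac{2 M}{-4 + M}$
$x{\left(V,c \right)} = - 94 V c - \frac{2 c}{3 \left(-4 - \frac{c}{3}\right)}$ ($x{\left(V,c \right)} = - 94 V c + \frac{2 \left(- \frac{c}{3}\right)}{-4 - \frac{c}{3}} = - 94 V c - \frac{2 c}{3 \left(-4 - \frac{c}{3}\right)}$)
$L{\left(115 \right)} + x{\left(31,-74 \right)} = 115 + 2 \left(-74\right) \frac{1}{12 - 74} \left(1 - 1457 \left(12 - 74\right)\right) = 115 + 2 \left(-74\right) \frac{1}{-62} \left(1 - 1457 \left(-62\right)\right) = 115 + 2 \left(-74\right) \left(- \frac{1}{62}\right) \left(1 + 90334\right) = 115 + 2 \left(-74\right) \left(- \frac{1}{62}\right) 90335 = 115 + \frac{6684790}{31} = \frac{6688355}{31}$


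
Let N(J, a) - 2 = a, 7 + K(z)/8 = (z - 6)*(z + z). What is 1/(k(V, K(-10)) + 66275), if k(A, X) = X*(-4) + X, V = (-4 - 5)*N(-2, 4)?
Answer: 1/58763 ≈ 1.7018e-5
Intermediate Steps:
K(z) = -56 + 16*z*(-6 + z) (K(z) = -56 + 8*((z - 6)*(z + z)) = -56 + 8*((-6 + z)*(2*z)) = -56 + 8*(2*z*(-6 + z)) = -56 + 16*z*(-6 + z))
N(J, a) = 2 + a
V = -54 (V = (-4 - 5)*(2 + 4) = -9*6 = -54)
k(A, X) = -3*X (k(A, X) = -4*X + X = -3*X)
1/(k(V, K(-10)) + 66275) = 1/(-3*(-56 - 96*(-10) + 16*(-10)²) + 66275) = 1/(-3*(-56 + 960 + 16*100) + 66275) = 1/(-3*(-56 + 960 + 1600) + 66275) = 1/(-3*2504 + 66275) = 1/(-7512 + 66275) = 1/58763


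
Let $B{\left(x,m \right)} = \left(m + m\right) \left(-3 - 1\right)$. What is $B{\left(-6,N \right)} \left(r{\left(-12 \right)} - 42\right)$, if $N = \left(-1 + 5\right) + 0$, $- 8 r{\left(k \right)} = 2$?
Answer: $1352$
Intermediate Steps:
$r{\left(k \right)} = - \frac{1}{4}$ ($r{\left(k \right)} = \left(- \frac{1}{8}\right) 2 = - \frac{1}{4}$)
$N = 4$ ($N = 4 + 0 = 4$)
$B{\left(x,m \right)} = - 8 m$ ($B{\left(x,m \right)} = 2 m \left(-4\right) = - 8 m$)
$B{\left(-6,N \right)} \left(r{\left(-12 \right)} - 42\right) = \left(-8\right) 4 \left(- \frac{1}{4} - 42\right) = \left(-32\right) \left(- \frac{169}{4}\right) = 1352$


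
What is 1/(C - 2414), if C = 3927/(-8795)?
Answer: -8795/21235057 ≈ -0.00041417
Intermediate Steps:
C = -3927/8795 (C = 3927*(-1/8795) = -3927/8795 ≈ -0.44650)
1/(C - 2414) = 1/(-3927/8795 - 2414) = 1/(-21235057/8795) = -8795/21235057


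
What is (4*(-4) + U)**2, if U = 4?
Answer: 144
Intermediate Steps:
(4*(-4) + U)**2 = (4*(-4) + 4)**2 = (-16 + 4)**2 = (-12)**2 = 144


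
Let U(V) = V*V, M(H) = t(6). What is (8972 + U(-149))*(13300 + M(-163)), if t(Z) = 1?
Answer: 414632073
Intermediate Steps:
M(H) = 1
U(V) = V²
(8972 + U(-149))*(13300 + M(-163)) = (8972 + (-149)²)*(13300 + 1) = (8972 + 22201)*13301 = 31173*13301 = 414632073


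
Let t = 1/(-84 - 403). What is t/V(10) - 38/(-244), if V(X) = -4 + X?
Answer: 13849/89121 ≈ 0.15540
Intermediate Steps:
t = -1/487 (t = 1/(-487) = -1/487 ≈ -0.0020534)
t/V(10) - 38/(-244) = -1/(487*(-4 + 10)) - 38/(-244) = -1/487/6 - 38*(-1/244) = -1/487*⅙ + 19/122 = -1/2922 + 19/122 = 13849/89121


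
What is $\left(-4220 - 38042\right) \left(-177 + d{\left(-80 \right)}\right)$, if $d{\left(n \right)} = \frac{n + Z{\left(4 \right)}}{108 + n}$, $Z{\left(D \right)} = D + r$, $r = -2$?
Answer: $\frac{53186727}{7} \approx 7.5981 \cdot 10^{6}$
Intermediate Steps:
$Z{\left(D \right)} = -2 + D$ ($Z{\left(D \right)} = D - 2 = -2 + D$)
$d{\left(n \right)} = \frac{2 + n}{108 + n}$ ($d{\left(n \right)} = \frac{n + \left(-2 + 4\right)}{108 + n} = \frac{n + 2}{108 + n} = \frac{2 + n}{108 + n}$)
$\left(-4220 - 38042\right) \left(-177 + d{\left(-80 \right)}\right) = \left(-4220 - 38042\right) \left(-177 + \frac{2 - 80}{108 - 80}\right) = - 42262 \left(-177 + \frac{1}{28} \left(-78\right)\right) = - 42262 \left(-177 - \frac{39}{14}\right) = \left(-42262\right) \left(- \frac{2517}{14}\right) = \frac{53186727}{7}$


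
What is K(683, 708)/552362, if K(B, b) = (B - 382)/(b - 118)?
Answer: 301/325893580 ≈ 9.2361e-7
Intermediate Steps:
K(B, b) = (-382 + B)/(-118 + b)
K(683, 708)/552362 = ((-382 + 683)/(-118 + 708))/552362 = (301/590)*(1/552362) = 301/325893580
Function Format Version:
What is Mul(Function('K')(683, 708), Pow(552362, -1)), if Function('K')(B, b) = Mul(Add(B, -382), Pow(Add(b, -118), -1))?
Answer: Rational(301, 325893580) ≈ 9.2361e-7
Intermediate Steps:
Function('K')(B, b) = Mul(Pow(Add(-118, b), -1), Add(-382, B)) (Function('K')(B, b) = Mul(Add(-382, B), Pow(Add(-118, b), -1)) = Mul(Pow(Add(-118, b), -1), Add(-382, B)))
Mul(Function('K')(683, 708), Pow(552362, -1)) = Mul(Mul(Pow(Add(-118, 708), -1), Add(-382, 683)), Pow(552362, -1)) = Mul(Mul(Pow(590, -1), 301), Rational(1, 552362)) = Mul(Mul(Rational(1, 590), 301), Rational(1, 552362)) = Mul(Rational(301, 590), Rational(1, 552362)) = Rational(301, 325893580)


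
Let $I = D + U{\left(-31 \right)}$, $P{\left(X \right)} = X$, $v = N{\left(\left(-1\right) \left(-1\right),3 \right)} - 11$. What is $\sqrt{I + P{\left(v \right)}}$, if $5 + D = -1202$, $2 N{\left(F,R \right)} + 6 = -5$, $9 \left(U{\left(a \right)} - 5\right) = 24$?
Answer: $\frac{i \sqrt{43770}}{6} \approx 34.869 i$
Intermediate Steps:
$U{\left(a \right)} = \frac{23}{3}$ ($U{\left(a \right)} = 5 + \frac{1}{9} \cdot 24 = 5 + \frac{8}{3} = \frac{23}{3}$)
$N{\left(F,R \right)} = - \frac{11}{2}$ ($N{\left(F,R \right)} = -3 + \frac{1}{2} \left(-5\right) = -3 - \frac{5}{2} = - \frac{11}{2}$)
$D = -1207$ ($D = -5 - 1202 = -1207$)
$v = - \frac{33}{2}$ ($v = - \frac{11}{2} - 11 = - \frac{33}{2} \approx -16.5$)
$I = - \frac{3598}{3}$ ($I = -1207 + \frac{23}{3} = - \frac{3598}{3} \approx -1199.3$)
$\sqrt{I + P{\left(v \right)}} = \sqrt{- \frac{3598}{3} - \frac{33}{2}} = \sqrt{- \frac{7295}{6}} = \frac{i \sqrt{43770}}{6}$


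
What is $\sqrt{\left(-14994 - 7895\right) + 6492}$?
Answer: $i \sqrt{16397} \approx 128.05 i$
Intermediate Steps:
$\sqrt{\left(-14994 - 7895\right) + 6492} = \sqrt{-22889 + 6492} = \sqrt{-16397} = i \sqrt{16397}$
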